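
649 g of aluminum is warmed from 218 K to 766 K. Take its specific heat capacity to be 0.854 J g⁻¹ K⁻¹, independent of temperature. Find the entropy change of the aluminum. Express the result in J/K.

ΔS = 697 J/K

ΔS = ∫dQ_rev/T = m c ln(T₂/T₁) = 649 × 0.854 × ln(766/218) = 697 J/K.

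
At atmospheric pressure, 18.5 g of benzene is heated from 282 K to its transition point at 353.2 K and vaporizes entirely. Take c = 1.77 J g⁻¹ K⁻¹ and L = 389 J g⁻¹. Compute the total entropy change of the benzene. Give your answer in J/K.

Warming step: ΔS₁ = m c ln(T_tr/T_i) = 18.5 × 1.77 × ln(353.2/282) = 7.3718 J/K.
Phase change: ΔS₂ = +mL/T_tr = 18.5 × 389 / 353.2 = 20.375 J/K.
ΔS_total = (7.3718) + (20.375) = 27.7 J/K.

ΔS = 27.7 J/K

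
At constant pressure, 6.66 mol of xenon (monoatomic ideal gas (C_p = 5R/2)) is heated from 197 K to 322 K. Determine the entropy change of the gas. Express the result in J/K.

At constant pressure, ΔS = nC_p ln(T₂/T₁) with C_p = 5R/2 = 20.79 J mol⁻¹ K⁻¹.
ΔS = 6.66 × 20.79 × ln(322/197) = 68 J/K.

ΔS = 68 J/K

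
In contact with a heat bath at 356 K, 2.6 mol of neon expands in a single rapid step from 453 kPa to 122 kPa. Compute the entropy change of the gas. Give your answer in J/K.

ΔS_gas = 28.4 J/K

Entropy is a state function, so ΔS_gas depends only on the end states.
For an isothermal ideal gas ΔS_gas = nR ln(P₁/P₂) = 2.6 × 8.314 × ln(453/122) = 28.4 J/K.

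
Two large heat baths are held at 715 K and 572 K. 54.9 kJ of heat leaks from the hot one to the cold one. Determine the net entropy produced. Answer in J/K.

ΔS_hot = −Q/T_H = −54900/715 = -76.78 J/K and ΔS_cold = +Q/T_C = 54900/572 = 95.98 J/K.
ΔS_total = -76.78 + 95.98 = 19.2 J/K, positive as the second law requires.

ΔS_total = 19.2 J/K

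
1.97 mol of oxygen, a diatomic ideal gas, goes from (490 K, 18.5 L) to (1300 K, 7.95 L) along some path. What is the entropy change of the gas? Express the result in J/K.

ΔS = 26.1 J/K

Entropy is a state function: ΔS = nC_V ln(T₂/T₁) + nR ln(V₂/V₁), with C_V = 5R/2 = 20.79 J mol⁻¹ K⁻¹ for a diatomic ideal gas.
ΔS = 1.97 × [20.79 × ln(1300/490) + 8.314 × ln(7.95/18.5)] = 26.1 J/K.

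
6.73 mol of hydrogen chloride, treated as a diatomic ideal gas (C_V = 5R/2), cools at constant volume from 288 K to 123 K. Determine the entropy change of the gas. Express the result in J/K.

ΔS = -119 J/K

At constant volume, ΔS = nC_V ln(T₂/T₁) with C_V = 5R/2 = 20.79 J mol⁻¹ K⁻¹.
ΔS = 6.73 × 20.79 × ln(123/288) = -119 J/K.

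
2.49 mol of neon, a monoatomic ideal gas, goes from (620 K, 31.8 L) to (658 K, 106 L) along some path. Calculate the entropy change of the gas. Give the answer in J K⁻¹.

ΔS = 26.8 J/K

Entropy is a state function: ΔS = nC_V ln(T₂/T₁) + nR ln(V₂/V₁), with C_V = 3R/2 = 12.47 J mol⁻¹ K⁻¹ for a monoatomic ideal gas.
ΔS = 2.49 × [12.47 × ln(658/620) + 8.314 × ln(106/31.8)] = 26.8 J/K.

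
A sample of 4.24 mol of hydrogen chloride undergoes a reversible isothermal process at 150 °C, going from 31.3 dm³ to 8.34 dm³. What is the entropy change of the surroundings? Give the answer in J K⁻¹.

ΔS_surr = 46.6 J/K

For an isothermal ideal gas ΔS_gas = nR ln(V₂/V₁) = 4.24 × 8.314 × ln(8.34/31.3) = -46.6 J/K.
The process is reversible, so ΔS_surr = −ΔS_gas = 46.6 J/K and ΔS_universe = 0.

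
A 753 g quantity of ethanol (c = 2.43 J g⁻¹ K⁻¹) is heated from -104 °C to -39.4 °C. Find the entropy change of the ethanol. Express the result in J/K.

In kelvin: T₁ = 169.15 K, T₂ = 233.75 K. ΔS = ∫dQ_rev/T = m c ln(T₂/T₁) = 753 × 2.43 × ln(233.75/169.15) = 592 J/K.

ΔS = 592 J/K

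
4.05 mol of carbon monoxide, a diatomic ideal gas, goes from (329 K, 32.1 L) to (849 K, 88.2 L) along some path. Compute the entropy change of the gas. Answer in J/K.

ΔS = 114 J/K

Entropy is a state function: ΔS = nC_V ln(T₂/T₁) + nR ln(V₂/V₁), with C_V = 5R/2 = 20.79 J mol⁻¹ K⁻¹ for a diatomic ideal gas.
ΔS = 4.05 × [20.79 × ln(849/329) + 8.314 × ln(88.2/32.1)] = 114 J/K.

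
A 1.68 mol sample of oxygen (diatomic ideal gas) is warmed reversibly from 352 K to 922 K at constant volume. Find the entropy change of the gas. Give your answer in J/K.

ΔS = 33.6 J/K

At constant volume, ΔS = nC_V ln(T₂/T₁) with C_V = 5R/2 = 20.79 J mol⁻¹ K⁻¹.
ΔS = 1.68 × 20.79 × ln(922/352) = 33.6 J/K.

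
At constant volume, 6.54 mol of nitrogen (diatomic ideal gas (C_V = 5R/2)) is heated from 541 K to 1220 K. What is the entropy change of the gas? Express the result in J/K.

At constant volume, ΔS = nC_V ln(T₂/T₁) with C_V = 5R/2 = 20.79 J mol⁻¹ K⁻¹.
ΔS = 6.54 × 20.79 × ln(1220/541) = 111 J/K.

ΔS = 111 J/K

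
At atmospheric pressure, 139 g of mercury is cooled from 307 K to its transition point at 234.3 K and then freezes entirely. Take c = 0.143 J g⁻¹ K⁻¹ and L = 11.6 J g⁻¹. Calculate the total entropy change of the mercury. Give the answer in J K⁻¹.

ΔS = -12.3 J/K

Cooling step: ΔS₁ = m c ln(T_tr/T_i) = 139 × 0.143 × ln(234.3/307) = -5.372 J/K.
Phase change: ΔS₂ = −mL/T_tr = −139 × 11.6 / 234.3 = -6.882 J/K.
ΔS_total = (-5.372) + (-6.882) = -12.3 J/K.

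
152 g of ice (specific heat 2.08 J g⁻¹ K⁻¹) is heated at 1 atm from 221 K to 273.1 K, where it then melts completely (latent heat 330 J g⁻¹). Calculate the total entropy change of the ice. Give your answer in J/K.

ΔS = 251 J/K

Warming step: ΔS₁ = m c ln(T_tr/T_i) = 152 × 2.08 × ln(273.1/221) = 66.92 J/K.
Phase change: ΔS₂ = +mL/T_tr = 152 × 330 / 273.1 = 183.7 J/K.
ΔS_total = (66.92) + (183.7) = 251 J/K.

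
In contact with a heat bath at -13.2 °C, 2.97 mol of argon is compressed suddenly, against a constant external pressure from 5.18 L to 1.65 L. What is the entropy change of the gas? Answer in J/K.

ΔS_gas = -28.2 J/K

Entropy is a state function, so ΔS_gas depends only on the end states.
For an isothermal ideal gas ΔS_gas = nR ln(V₂/V₁) = 2.97 × 8.314 × ln(1.65/5.18) = -28.2 J/K.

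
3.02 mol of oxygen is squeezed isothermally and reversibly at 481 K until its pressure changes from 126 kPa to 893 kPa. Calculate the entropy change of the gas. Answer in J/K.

For an isothermal ideal gas ΔS_gas = nR ln(P₁/P₂) = 3.02 × 8.314 × ln(126/893) = -49.2 J/K.

ΔS_gas = -49.2 J/K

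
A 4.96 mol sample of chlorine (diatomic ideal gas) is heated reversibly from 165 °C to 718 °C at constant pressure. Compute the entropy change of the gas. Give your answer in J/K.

ΔS = 118 J/K

In kelvin: T₁ = 438.15 K, T₂ = 991.15 K. At constant pressure, ΔS = nC_p ln(T₂/T₁) with C_p = 7R/2 = 29.1 J mol⁻¹ K⁻¹.
ΔS = 4.96 × 29.1 × ln(991.15/438.15) = 118 J/K.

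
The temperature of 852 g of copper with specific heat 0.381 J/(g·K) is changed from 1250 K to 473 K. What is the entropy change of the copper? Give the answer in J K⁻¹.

ΔS = -315 J/K

ΔS = ∫dQ_rev/T = m c ln(T₂/T₁) = 852 × 0.381 × ln(473/1250) = -315 J/K.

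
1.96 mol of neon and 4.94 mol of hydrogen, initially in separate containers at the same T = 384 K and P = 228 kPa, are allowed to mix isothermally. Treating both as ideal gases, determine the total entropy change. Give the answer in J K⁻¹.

ΔS_mix = 34.2 J/K

Mole fractions: x_A = 1.96/6.9 = 0.284, x_B = 0.716.
ΔS_mix = −R(n_A ln x_A + n_B ln x_B) = −8.314 × (1.96 ln 0.284 + 4.94 ln 0.716) = 34.2 J/K.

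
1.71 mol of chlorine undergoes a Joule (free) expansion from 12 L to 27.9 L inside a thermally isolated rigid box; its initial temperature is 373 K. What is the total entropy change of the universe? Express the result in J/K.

For an ideal gas in free expansion Q = 0 and W = 0, so T is unchanged.
Entropy is a state function; using a reversible isothermal path, ΔS_gas = nR ln(V₂/V₁) = 1.71 × 8.314 × ln(27.9/12) = 12 J/K.
The insulated surroundings exchange no heat, so ΔS_surr = 0 and ΔS_universe = ΔS_gas.

ΔS_universe = 12 J/K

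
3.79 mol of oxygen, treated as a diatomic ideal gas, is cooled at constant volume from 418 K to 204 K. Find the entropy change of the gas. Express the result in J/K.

ΔS = -56.5 J/K

At constant volume, ΔS = nC_V ln(T₂/T₁) with C_V = 5R/2 = 20.79 J mol⁻¹ K⁻¹.
ΔS = 3.79 × 20.79 × ln(204/418) = -56.5 J/K.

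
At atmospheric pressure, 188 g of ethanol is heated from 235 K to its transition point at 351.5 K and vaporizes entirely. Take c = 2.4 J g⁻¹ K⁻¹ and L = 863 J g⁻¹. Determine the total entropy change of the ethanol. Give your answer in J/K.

ΔS = 643 J/K

Warming step: ΔS₁ = m c ln(T_tr/T_i) = 188 × 2.4 × ln(351.5/235) = 181.7 J/K.
Phase change: ΔS₂ = +mL/T_tr = 188 × 863 / 351.5 = 461.6 J/K.
ΔS_total = (181.7) + (461.6) = 643 J/K.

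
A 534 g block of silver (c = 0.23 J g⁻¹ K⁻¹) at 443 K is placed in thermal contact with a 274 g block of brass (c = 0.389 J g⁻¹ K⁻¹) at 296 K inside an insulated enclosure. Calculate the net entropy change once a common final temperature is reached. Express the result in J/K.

ΔS_total = 4.56 J/K

Energy balance: T_f = (m₁c₁T₁ + m₂c₂T₂)/(m₁c₁ + m₂c₂) = 374.7 K.
ΔS₁ = m₁c₁ ln(T_f/T₁) = 122.82 × ln(374.7/443) = -20.57 J/K.
ΔS₂ = m₂c₂ ln(T_f/T₂) = 106.586 × ln(374.7/296) = 25.13 J/K.
ΔS_total = -20.57 + 25.13 = 4.56 J/K.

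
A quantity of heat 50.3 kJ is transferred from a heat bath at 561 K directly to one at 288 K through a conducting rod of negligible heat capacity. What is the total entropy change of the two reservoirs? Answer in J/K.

ΔS_hot = −Q/T_H = −50300/561 = -89.66 J/K and ΔS_cold = +Q/T_C = 50300/288 = 174.7 J/K.
ΔS_total = -89.66 + 174.7 = 85 J/K, positive as the second law requires.

ΔS_total = 85 J/K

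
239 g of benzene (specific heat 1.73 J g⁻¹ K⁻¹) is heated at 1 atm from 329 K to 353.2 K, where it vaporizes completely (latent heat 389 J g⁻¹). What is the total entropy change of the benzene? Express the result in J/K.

ΔS = 293 J/K

Warming step: ΔS₁ = m c ln(T_tr/T_i) = 239 × 1.73 × ln(353.2/329) = 29.35 J/K.
Phase change: ΔS₂ = +mL/T_tr = 239 × 389 / 353.2 = 263.2 J/K.
ΔS_total = (29.35) + (263.2) = 293 J/K.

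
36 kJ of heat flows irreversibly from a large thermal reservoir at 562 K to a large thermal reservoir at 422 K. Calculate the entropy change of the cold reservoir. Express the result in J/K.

ΔS_cold = 85.3 J/K

The cold reservoir gains heat Q, so ΔS_cold = +Q/T_C = 36000/422 = 85.3 J/K.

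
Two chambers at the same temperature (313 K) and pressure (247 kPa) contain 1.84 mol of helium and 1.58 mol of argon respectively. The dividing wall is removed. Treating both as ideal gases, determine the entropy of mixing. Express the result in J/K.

Mole fractions: x_A = 1.84/3.42 = 0.538, x_B = 0.462.
ΔS_mix = −R(n_A ln x_A + n_B ln x_B) = −8.314 × (1.84 ln 0.538 + 1.58 ln 0.462) = 19.6 J/K.

ΔS_mix = 19.6 J/K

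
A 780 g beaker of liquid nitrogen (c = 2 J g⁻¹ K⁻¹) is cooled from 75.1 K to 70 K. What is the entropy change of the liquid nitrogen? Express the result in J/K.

ΔS = -110 J/K

ΔS = ∫dQ_rev/T = m c ln(T₂/T₁) = 780 × 2 × ln(70/75.1) = -110 J/K.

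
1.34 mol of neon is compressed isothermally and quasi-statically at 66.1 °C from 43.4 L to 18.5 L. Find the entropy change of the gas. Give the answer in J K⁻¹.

For an isothermal ideal gas ΔS_gas = nR ln(V₂/V₁) = 1.34 × 8.314 × ln(18.5/43.4) = -9.5 J/K.

ΔS_gas = -9.5 J/K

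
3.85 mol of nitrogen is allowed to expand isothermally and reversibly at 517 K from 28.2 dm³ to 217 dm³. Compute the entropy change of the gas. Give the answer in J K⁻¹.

For an isothermal ideal gas ΔS_gas = nR ln(V₂/V₁) = 3.85 × 8.314 × ln(217/28.2) = 65.3 J/K.

ΔS_gas = 65.3 J/K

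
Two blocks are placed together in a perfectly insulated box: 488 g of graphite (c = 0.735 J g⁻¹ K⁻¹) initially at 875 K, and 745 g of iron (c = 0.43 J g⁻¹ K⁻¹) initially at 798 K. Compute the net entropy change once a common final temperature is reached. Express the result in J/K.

ΔS_total = 0.716 J/K

Energy balance: T_f = (m₁c₁T₁ + m₂c₂T₂)/(m₁c₁ + m₂c₂) = 838.67 K.
ΔS₁ = m₁c₁ ln(T_f/T₁) = 358.68 × ln(838.67/875) = -15.209 J/K.
ΔS₂ = m₂c₂ ln(T_f/T₂) = 320.35 × ln(838.67/798) = 15.925 J/K.
ΔS_total = -15.209 + 15.925 = 0.716 J/K.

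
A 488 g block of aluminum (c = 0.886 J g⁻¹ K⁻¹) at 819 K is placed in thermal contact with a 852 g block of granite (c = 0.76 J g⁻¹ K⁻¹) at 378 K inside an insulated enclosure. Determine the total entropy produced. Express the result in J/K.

Energy balance: T_f = (m₁c₁T₁ + m₂c₂T₂)/(m₁c₁ + m₂c₂) = 554.57 K.
ΔS₁ = m₁c₁ ln(T_f/T₁) = 432.368 × ln(554.57/819) = -168.6 J/K.
ΔS₂ = m₂c₂ ln(T_f/T₂) = 647.52 × ln(554.57/378) = 248.2 J/K.
ΔS_total = -168.6 + 248.2 = 79.6 J/K.

ΔS_total = 79.6 J/K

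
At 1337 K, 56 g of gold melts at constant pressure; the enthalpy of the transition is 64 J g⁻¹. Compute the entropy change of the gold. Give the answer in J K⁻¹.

ΔS = 2.68 J/K

Heat absorbed by the substance: Q = mL = 56 × 64 = 3584 J.
At constant T, ΔS = Q_rev/T = 3584 / 1337 = 2.68 J/K.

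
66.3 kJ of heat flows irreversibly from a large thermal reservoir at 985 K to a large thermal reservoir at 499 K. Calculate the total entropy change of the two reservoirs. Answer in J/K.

ΔS_total = 65.6 J/K

ΔS_hot = −Q/T_H = −66300/985 = -67.31 J/K and ΔS_cold = +Q/T_C = 66300/499 = 132.9 J/K.
ΔS_total = -67.31 + 132.9 = 65.6 J/K, positive as the second law requires.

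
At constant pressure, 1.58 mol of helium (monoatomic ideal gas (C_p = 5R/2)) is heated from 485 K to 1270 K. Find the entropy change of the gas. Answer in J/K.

ΔS = 31.6 J/K

At constant pressure, ΔS = nC_p ln(T₂/T₁) with C_p = 5R/2 = 20.79 J mol⁻¹ K⁻¹.
ΔS = 1.58 × 20.79 × ln(1270/485) = 31.6 J/K.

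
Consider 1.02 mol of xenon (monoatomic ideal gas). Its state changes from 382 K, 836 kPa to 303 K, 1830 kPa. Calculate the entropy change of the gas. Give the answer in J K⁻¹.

ΔS = -11.6 J/K

ΔS = nC_p ln(T₂/T₁) − nR ln(P₂/P₁), with C_p = 5R/2 = 20.79 J mol⁻¹ K⁻¹ for a monoatomic ideal gas.
ΔS = 1.02 × [20.79 × ln(303/382) − 8.314 × ln(1830/836)] = -11.6 J/K.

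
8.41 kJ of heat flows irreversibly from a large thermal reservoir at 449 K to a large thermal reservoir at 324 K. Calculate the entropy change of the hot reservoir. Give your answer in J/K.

The hot reservoir loses heat Q, so ΔS_hot = −Q/T_H = −8410/449 = -18.7 J/K.

ΔS_hot = -18.7 J/K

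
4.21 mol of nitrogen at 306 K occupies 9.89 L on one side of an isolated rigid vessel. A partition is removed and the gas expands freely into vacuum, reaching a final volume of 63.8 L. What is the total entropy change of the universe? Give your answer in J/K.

ΔS_universe = 65.3 J/K

For an ideal gas in free expansion Q = 0 and W = 0, so T is unchanged.
Entropy is a state function; using a reversible isothermal path, ΔS_gas = nR ln(V₂/V₁) = 4.21 × 8.314 × ln(63.8/9.89) = 65.3 J/K.
The insulated surroundings exchange no heat, so ΔS_surr = 0 and ΔS_universe = ΔS_gas.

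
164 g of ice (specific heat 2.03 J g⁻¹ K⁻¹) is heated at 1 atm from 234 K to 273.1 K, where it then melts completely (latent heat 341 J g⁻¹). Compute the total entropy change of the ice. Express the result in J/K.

Warming step: ΔS₁ = m c ln(T_tr/T_i) = 164 × 2.03 × ln(273.1/234) = 51.44 J/K.
Phase change: ΔS₂ = +mL/T_tr = 164 × 341 / 273.1 = 204.8 J/K.
ΔS_total = (51.44) + (204.8) = 256 J/K.

ΔS = 256 J/K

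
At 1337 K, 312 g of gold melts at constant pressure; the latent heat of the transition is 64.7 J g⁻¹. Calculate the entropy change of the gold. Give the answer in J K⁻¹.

ΔS = 15.1 J/K

Heat absorbed by the substance: Q = mL = 312 × 64.7 = 20186.4 J.
At constant T, ΔS = Q_rev/T = 20186.4 / 1337 = 15.1 J/K.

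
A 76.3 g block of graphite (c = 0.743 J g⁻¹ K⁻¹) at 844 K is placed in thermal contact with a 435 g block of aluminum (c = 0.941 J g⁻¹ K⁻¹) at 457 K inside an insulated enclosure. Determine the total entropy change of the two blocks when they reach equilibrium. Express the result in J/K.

Energy balance: T_f = (m₁c₁T₁ + m₂c₂T₂)/(m₁c₁ + m₂c₂) = 504.08 K.
ΔS₁ = m₁c₁ ln(T_f/T₁) = 56.6909 × ln(504.08/844) = -29.22 J/K.
ΔS₂ = m₂c₂ ln(T_f/T₂) = 409.335 × ln(504.08/457) = 40.13 J/K.
ΔS_total = -29.22 + 40.13 = 10.9 J/K.

ΔS_total = 10.9 J/K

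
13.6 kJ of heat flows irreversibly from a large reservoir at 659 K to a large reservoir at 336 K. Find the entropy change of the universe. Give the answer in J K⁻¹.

ΔS_hot = −Q/T_H = −13600/659 = -20.64 J/K and ΔS_cold = +Q/T_C = 13600/336 = 40.48 J/K.
ΔS_total = -20.64 + 40.48 = 19.8 J/K, positive as the second law requires.

ΔS_total = 19.8 J/K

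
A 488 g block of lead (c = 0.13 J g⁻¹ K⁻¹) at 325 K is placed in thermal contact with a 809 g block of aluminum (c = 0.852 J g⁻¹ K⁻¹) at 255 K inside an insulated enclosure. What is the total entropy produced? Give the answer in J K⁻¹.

Energy balance: T_f = (m₁c₁T₁ + m₂c₂T₂)/(m₁c₁ + m₂c₂) = 260.9 K.
ΔS₁ = m₁c₁ ln(T_f/T₁) = 63.44 × ln(260.9/325) = -13.94 J/K.
ΔS₂ = m₂c₂ ln(T_f/T₂) = 689.268 × ln(260.9/255) = 15.77 J/K.
ΔS_total = -13.94 + 15.77 = 1.83 J/K.

ΔS_total = 1.83 J/K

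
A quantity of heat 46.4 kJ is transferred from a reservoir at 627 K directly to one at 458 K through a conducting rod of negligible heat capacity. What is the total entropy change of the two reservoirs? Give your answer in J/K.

ΔS_hot = −Q/T_H = −46400/627 = -74 J/K and ΔS_cold = +Q/T_C = 46400/458 = 101.3 J/K.
ΔS_total = -74 + 101.3 = 27.3 J/K, positive as the second law requires.

ΔS_total = 27.3 J/K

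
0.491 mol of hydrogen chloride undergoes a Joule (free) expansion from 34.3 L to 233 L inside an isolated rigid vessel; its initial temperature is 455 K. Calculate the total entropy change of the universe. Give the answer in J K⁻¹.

For an ideal gas in free expansion Q = 0 and W = 0, so T is unchanged.
Entropy is a state function; using a reversible isothermal path, ΔS_gas = nR ln(V₂/V₁) = 0.491 × 8.314 × ln(233/34.3) = 7.82 J/K.
The insulated surroundings exchange no heat, so ΔS_surr = 0 and ΔS_universe = ΔS_gas.

ΔS_universe = 7.82 J/K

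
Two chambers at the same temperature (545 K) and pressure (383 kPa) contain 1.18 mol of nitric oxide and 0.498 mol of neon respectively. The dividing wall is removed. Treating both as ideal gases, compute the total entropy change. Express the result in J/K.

ΔS_mix = 8.48 J/K

Mole fractions: x_A = 1.18/1.68 = 0.703, x_B = 0.297.
ΔS_mix = −R(n_A ln x_A + n_B ln x_B) = −8.314 × (1.18 ln 0.703 + 0.498 ln 0.297) = 8.48 J/K.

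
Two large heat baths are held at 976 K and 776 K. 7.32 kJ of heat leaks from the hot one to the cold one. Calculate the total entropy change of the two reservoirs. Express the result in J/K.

ΔS_total = 1.93 J/K

ΔS_hot = −Q/T_H = −7320/976 = -7.5 J/K and ΔS_cold = +Q/T_C = 7320/776 = 9.433 J/K.
ΔS_total = -7.5 + 9.433 = 1.93 J/K, positive as the second law requires.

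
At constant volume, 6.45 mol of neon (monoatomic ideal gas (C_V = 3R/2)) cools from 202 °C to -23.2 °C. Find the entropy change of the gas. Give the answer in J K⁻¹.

ΔS = -51.7 J/K

In kelvin: T₁ = 475.15 K, T₂ = 249.95 K. At constant volume, ΔS = nC_V ln(T₂/T₁) with C_V = 3R/2 = 12.47 J mol⁻¹ K⁻¹.
ΔS = 6.45 × 12.47 × ln(249.95/475.15) = -51.7 J/K.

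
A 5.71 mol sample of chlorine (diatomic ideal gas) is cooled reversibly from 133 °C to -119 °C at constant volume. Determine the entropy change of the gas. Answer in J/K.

In kelvin: T₁ = 406.15 K, T₂ = 154.15 K. At constant volume, ΔS = nC_V ln(T₂/T₁) with C_V = 5R/2 = 20.79 J mol⁻¹ K⁻¹.
ΔS = 5.71 × 20.79 × ln(154.15/406.15) = -115 J/K.

ΔS = -115 J/K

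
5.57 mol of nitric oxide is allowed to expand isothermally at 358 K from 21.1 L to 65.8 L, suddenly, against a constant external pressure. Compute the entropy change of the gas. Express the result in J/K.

Entropy is a state function, so ΔS_gas depends only on the end states.
For an isothermal ideal gas ΔS_gas = nR ln(V₂/V₁) = 5.57 × 8.314 × ln(65.8/21.1) = 52.7 J/K.

ΔS_gas = 52.7 J/K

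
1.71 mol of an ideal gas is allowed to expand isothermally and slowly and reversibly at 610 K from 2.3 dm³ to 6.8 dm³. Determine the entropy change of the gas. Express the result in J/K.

ΔS_gas = 15.4 J/K

For an isothermal ideal gas ΔS_gas = nR ln(V₂/V₁) = 1.71 × 8.314 × ln(6.8/2.3) = 15.4 J/K.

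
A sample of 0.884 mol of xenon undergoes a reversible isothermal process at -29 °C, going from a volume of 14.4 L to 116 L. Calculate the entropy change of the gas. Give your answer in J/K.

ΔS_gas = 15.3 J/K

For an isothermal ideal gas ΔS_gas = nR ln(V₂/V₁) = 0.884 × 8.314 × ln(116/14.4) = 15.3 J/K.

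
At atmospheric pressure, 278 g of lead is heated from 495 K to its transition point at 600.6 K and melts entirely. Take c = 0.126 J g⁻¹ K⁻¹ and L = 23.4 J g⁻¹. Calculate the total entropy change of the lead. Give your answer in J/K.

Warming step: ΔS₁ = m c ln(T_tr/T_i) = 278 × 0.126 × ln(600.6/495) = 6.773 J/K.
Phase change: ΔS₂ = +mL/T_tr = 278 × 23.4 / 600.6 = 10.83 J/K.
ΔS_total = (6.773) + (10.83) = 17.6 J/K.

ΔS = 17.6 J/K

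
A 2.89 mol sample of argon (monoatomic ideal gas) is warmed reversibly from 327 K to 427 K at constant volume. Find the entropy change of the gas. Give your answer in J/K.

ΔS = 9.62 J/K

At constant volume, ΔS = nC_V ln(T₂/T₁) with C_V = 3R/2 = 12.47 J mol⁻¹ K⁻¹.
ΔS = 2.89 × 12.47 × ln(427/327) = 9.62 J/K.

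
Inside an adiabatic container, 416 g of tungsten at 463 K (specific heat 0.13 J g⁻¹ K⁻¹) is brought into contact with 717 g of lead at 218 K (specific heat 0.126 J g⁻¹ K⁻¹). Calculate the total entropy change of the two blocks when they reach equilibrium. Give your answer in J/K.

ΔS_total = 9.99 J/K

Energy balance: T_f = (m₁c₁T₁ + m₂c₂T₂)/(m₁c₁ + m₂c₂) = 309.74 K.
ΔS₁ = m₁c₁ ln(T_f/T₁) = 54.08 × ln(309.74/463) = -21.74 J/K.
ΔS₂ = m₂c₂ ln(T_f/T₂) = 90.342 × ln(309.74/218) = 31.73 J/K.
ΔS_total = -21.74 + 31.73 = 9.99 J/K.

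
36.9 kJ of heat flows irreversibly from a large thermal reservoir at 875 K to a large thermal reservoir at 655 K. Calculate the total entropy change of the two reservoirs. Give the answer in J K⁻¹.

ΔS_total = 14.2 J/K

ΔS_hot = −Q/T_H = −36900/875 = -42.17 J/K and ΔS_cold = +Q/T_C = 36900/655 = 56.34 J/K.
ΔS_total = -42.17 + 56.34 = 14.2 J/K, positive as the second law requires.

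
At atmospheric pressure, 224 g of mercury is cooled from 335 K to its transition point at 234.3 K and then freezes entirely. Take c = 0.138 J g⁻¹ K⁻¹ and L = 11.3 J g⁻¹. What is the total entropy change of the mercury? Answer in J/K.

ΔS = -21.9 J/K

Cooling step: ΔS₁ = m c ln(T_tr/T_i) = 224 × 0.138 × ln(234.3/335) = -11.05 J/K.
Phase change: ΔS₂ = −mL/T_tr = −224 × 11.3 / 234.3 = -10.8 J/K.
ΔS_total = (-11.05) + (-10.8) = -21.9 J/K.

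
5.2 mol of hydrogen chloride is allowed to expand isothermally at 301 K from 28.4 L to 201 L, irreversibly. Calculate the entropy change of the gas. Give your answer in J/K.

ΔS_gas = 84.6 J/K

Entropy is a state function, so ΔS_gas depends only on the end states.
For an isothermal ideal gas ΔS_gas = nR ln(V₂/V₁) = 5.2 × 8.314 × ln(201/28.4) = 84.6 J/K.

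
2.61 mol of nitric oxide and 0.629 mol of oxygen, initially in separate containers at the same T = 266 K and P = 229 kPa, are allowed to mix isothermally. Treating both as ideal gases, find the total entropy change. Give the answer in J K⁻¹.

ΔS_mix = 13.3 J/K

Mole fractions: x_A = 2.61/3.24 = 0.806, x_B = 0.194.
ΔS_mix = −R(n_A ln x_A + n_B ln x_B) = −8.314 × (2.61 ln 0.806 + 0.629 ln 0.194) = 13.3 J/K.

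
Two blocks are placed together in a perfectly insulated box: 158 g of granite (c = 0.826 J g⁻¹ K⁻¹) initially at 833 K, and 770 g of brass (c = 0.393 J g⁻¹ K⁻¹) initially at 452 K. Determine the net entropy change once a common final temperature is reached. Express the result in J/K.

ΔS_total = 18.2 J/K

Energy balance: T_f = (m₁c₁T₁ + m₂c₂T₂)/(m₁c₁ + m₂c₂) = 566.8 K.
ΔS₁ = m₁c₁ ln(T_f/T₁) = 130.508 × ln(566.8/833) = -50.25 J/K.
ΔS₂ = m₂c₂ ln(T_f/T₂) = 302.61 × ln(566.8/452) = 68.49 J/K.
ΔS_total = -50.25 + 68.49 = 18.2 J/K.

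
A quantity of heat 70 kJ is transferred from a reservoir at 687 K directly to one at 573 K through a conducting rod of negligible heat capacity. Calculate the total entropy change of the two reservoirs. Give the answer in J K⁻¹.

ΔS_total = 20.3 J/K

ΔS_hot = −Q/T_H = −70000/687 = -101.9 J/K and ΔS_cold = +Q/T_C = 70000/573 = 122.2 J/K.
ΔS_total = -101.9 + 122.2 = 20.3 J/K, positive as the second law requires.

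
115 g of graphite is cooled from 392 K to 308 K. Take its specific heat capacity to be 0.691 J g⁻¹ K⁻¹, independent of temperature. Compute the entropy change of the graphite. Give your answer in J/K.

ΔS = ∫dQ_rev/T = m c ln(T₂/T₁) = 115 × 0.691 × ln(308/392) = -19.2 J/K.

ΔS = -19.2 J/K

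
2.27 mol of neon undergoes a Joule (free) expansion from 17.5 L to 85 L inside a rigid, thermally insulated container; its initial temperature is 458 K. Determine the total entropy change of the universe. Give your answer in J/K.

No heat is exchanged and no work is done, so the ideal-gas temperature stays constant.
Entropy is a state function; using a reversible isothermal path, ΔS_gas = nR ln(V₂/V₁) = 2.27 × 8.314 × ln(85/17.5) = 29.8 J/K.
The insulated surroundings exchange no heat, so ΔS_surr = 0 and ΔS_universe = ΔS_gas.

ΔS_universe = 29.8 J/K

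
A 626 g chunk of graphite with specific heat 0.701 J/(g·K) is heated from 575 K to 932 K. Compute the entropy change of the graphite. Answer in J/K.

ΔS = 212 J/K

ΔS = ∫dQ_rev/T = m c ln(T₂/T₁) = 626 × 0.701 × ln(932/575) = 212 J/K.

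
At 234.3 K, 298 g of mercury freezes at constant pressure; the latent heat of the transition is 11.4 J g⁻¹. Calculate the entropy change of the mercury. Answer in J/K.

ΔS = -14.5 J/K

Heat released by the substance: Q = −mL = −298 × 11.4 = −3397.2 J.
At constant T, ΔS = Q_rev/T = −3397.2 / 234.3 = -14.5 J/K.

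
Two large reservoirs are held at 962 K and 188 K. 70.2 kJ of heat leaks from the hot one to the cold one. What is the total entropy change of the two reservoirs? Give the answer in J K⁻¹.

ΔS_hot = −Q/T_H = −70200/962 = -72.97 J/K and ΔS_cold = +Q/T_C = 70200/188 = 373.4 J/K.
ΔS_total = -72.97 + 373.4 = 300 J/K, positive as the second law requires.

ΔS_total = 300 J/K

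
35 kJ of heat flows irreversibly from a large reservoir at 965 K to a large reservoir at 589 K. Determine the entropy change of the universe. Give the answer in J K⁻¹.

ΔS_total = 23.2 J/K

ΔS_hot = −Q/T_H = −35000/965 = -36.269 J/K and ΔS_cold = +Q/T_C = 35000/589 = 59.423 J/K.
ΔS_total = -36.269 + 59.423 = 23.2 J/K, positive as the second law requires.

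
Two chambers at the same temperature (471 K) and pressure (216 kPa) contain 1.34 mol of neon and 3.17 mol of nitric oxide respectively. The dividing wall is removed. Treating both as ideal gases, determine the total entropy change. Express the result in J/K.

ΔS_mix = 22.8 J/K

Mole fractions: x_A = 1.34/4.51 = 0.297, x_B = 0.703.
ΔS_mix = −R(n_A ln x_A + n_B ln x_B) = −8.314 × (1.34 ln 0.297 + 3.17 ln 0.703) = 22.8 J/K.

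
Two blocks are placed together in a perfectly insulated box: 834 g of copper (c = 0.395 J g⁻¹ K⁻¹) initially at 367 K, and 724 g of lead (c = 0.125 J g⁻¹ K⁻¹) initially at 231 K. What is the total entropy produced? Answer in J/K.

ΔS_total = 6.94 J/K

Energy balance: T_f = (m₁c₁T₁ + m₂c₂T₂)/(m₁c₁ + m₂c₂) = 337.69 K.
ΔS₁ = m₁c₁ ln(T_f/T₁) = 329.43 × ln(337.69/367) = -27.42 J/K.
ΔS₂ = m₂c₂ ln(T_f/T₂) = 90.5 × ln(337.69/231) = 34.36 J/K.
ΔS_total = -27.42 + 34.36 = 6.94 J/K.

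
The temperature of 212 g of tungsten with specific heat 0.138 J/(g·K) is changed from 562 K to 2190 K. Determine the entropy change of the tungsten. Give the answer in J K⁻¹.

ΔS = ∫dQ_rev/T = m c ln(T₂/T₁) = 212 × 0.138 × ln(2190/562) = 39.8 J/K.

ΔS = 39.8 J/K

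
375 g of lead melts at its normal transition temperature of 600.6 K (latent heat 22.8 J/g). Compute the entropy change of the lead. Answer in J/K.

Heat absorbed by the substance: Q = mL = 375 × 22.8 = 8550 J.
At constant T, ΔS = Q_rev/T = 8550 / 600.6 = 14.2 J/K.

ΔS = 14.2 J/K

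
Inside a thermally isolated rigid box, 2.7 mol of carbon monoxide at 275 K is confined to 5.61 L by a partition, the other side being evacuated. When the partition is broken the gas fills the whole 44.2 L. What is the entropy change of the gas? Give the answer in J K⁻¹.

No heat is exchanged and no work is done, so the ideal-gas temperature stays constant.
Entropy is a state function; using a reversible isothermal path, ΔS_gas = nR ln(V₂/V₁) = 2.7 × 8.314 × ln(44.2/5.61) = 46.3 J/K.

ΔS_gas = 46.3 J/K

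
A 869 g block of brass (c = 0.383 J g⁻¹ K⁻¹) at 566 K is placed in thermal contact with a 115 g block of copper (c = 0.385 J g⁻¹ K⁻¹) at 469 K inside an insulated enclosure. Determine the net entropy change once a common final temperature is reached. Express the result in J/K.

ΔS_total = 0.658 J/K

Energy balance: T_f = (m₁c₁T₁ + m₂c₂T₂)/(m₁c₁ + m₂c₂) = 554.61 K.
ΔS₁ = m₁c₁ ln(T_f/T₁) = 332.827 × ln(554.61/566) = -6.765 J/K.
ΔS₂ = m₂c₂ ln(T_f/T₂) = 44.275 × ln(554.61/469) = 7.423 J/K.
ΔS_total = -6.765 + 7.423 = 0.658 J/K.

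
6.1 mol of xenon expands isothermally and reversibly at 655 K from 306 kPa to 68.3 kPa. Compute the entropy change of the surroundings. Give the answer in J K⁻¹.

For an isothermal ideal gas ΔS_gas = nR ln(P₁/P₂) = 6.1 × 8.314 × ln(306/68.3) = 76.1 J/K.
The process is reversible, so ΔS_surr = −ΔS_gas = -76.1 J/K and ΔS_universe = 0.

ΔS_surr = -76.1 J/K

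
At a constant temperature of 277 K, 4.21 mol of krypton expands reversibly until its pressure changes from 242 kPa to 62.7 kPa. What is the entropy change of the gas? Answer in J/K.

ΔS_gas = 47.3 J/K

For an isothermal ideal gas ΔS_gas = nR ln(P₁/P₂) = 4.21 × 8.314 × ln(242/62.7) = 47.3 J/K.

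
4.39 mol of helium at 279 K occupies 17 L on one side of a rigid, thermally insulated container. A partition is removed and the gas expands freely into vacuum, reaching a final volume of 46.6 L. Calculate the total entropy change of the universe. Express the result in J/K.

No heat is exchanged and no work is done, so the ideal-gas temperature stays constant.
Entropy is a state function; using a reversible isothermal path, ΔS_gas = nR ln(V₂/V₁) = 4.39 × 8.314 × ln(46.6/17) = 36.8 J/K.
The insulated surroundings exchange no heat, so ΔS_surr = 0 and ΔS_universe = ΔS_gas.

ΔS_universe = 36.8 J/K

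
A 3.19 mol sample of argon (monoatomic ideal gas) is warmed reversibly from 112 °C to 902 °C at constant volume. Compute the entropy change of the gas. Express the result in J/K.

In kelvin: T₁ = 385.15 K, T₂ = 1175.15 K. At constant volume, ΔS = nC_V ln(T₂/T₁) with C_V = 3R/2 = 12.47 J mol⁻¹ K⁻¹.
ΔS = 3.19 × 12.47 × ln(1175.15/385.15) = 44.4 J/K.

ΔS = 44.4 J/K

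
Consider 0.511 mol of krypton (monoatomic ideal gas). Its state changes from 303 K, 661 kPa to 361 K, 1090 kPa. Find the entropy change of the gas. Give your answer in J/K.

ΔS = -0.265 J/K

ΔS = nC_p ln(T₂/T₁) − nR ln(P₂/P₁), with C_p = 5R/2 = 20.79 J mol⁻¹ K⁻¹ for a monoatomic ideal gas.
ΔS = 0.511 × [20.79 × ln(361/303) − 8.314 × ln(1090/661)] = -0.265 J/K.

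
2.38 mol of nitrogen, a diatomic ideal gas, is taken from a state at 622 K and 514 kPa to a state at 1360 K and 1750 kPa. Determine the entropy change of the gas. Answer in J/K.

ΔS = nC_p ln(T₂/T₁) − nR ln(P₂/P₁), with C_p = 7R/2 = 29.1 J mol⁻¹ K⁻¹ for a diatomic ideal gas.
ΔS = 2.38 × [29.1 × ln(1360/622) − 8.314 × ln(1750/514)] = 29.9 J/K.

ΔS = 29.9 J/K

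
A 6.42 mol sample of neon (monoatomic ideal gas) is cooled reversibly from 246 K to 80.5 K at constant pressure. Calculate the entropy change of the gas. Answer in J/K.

ΔS = -149 J/K

At constant pressure, ΔS = nC_p ln(T₂/T₁) with C_p = 5R/2 = 20.79 J mol⁻¹ K⁻¹.
ΔS = 6.42 × 20.79 × ln(80.5/246) = -149 J/K.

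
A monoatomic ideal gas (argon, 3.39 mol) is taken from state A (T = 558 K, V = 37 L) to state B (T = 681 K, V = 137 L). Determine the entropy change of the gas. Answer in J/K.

Entropy is a state function: ΔS = nC_V ln(T₂/T₁) + nR ln(V₂/V₁), with C_V = 3R/2 = 12.47 J mol⁻¹ K⁻¹ for a monoatomic ideal gas.
ΔS = 3.39 × [12.47 × ln(681/558) + 8.314 × ln(137/37)] = 45.3 J/K.

ΔS = 45.3 J/K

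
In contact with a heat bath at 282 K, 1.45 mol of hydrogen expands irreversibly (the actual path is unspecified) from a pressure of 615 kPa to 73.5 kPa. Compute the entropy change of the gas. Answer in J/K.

ΔS_gas = 25.6 J/K

Entropy is a state function, so ΔS_gas depends only on the end states.
For an isothermal ideal gas ΔS_gas = nR ln(P₁/P₂) = 1.45 × 8.314 × ln(615/73.5) = 25.6 J/K.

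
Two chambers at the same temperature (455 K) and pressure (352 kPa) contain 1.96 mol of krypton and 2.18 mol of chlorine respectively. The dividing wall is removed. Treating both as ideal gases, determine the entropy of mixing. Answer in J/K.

ΔS_mix = 23.8 J/K

Mole fractions: x_A = 1.96/4.14 = 0.473, x_B = 0.527.
ΔS_mix = −R(n_A ln x_A + n_B ln x_B) = −8.314 × (1.96 ln 0.473 + 2.18 ln 0.527) = 23.8 J/K.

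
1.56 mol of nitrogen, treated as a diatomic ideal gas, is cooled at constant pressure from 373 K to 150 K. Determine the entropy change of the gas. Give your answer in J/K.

ΔS = -41.4 J/K

At constant pressure, ΔS = nC_p ln(T₂/T₁) with C_p = 7R/2 = 29.1 J mol⁻¹ K⁻¹.
ΔS = 1.56 × 29.1 × ln(150/373) = -41.4 J/K.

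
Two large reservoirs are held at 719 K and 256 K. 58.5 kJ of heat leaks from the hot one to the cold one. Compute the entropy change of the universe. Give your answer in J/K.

ΔS_total = 147 J/K

ΔS_hot = −Q/T_H = −58500/719 = -81.36 J/K and ΔS_cold = +Q/T_C = 58500/256 = 228.5 J/K.
ΔS_total = -81.36 + 228.5 = 147 J/K, positive as the second law requires.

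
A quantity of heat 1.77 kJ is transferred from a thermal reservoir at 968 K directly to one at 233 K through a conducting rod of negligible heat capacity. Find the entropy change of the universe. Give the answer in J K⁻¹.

ΔS_total = 5.77 J/K

ΔS_hot = −Q/T_H = −1770/968 = -1.829 J/K and ΔS_cold = +Q/T_C = 1770/233 = 7.597 J/K.
ΔS_total = -1.829 + 7.597 = 5.77 J/K, positive as the second law requires.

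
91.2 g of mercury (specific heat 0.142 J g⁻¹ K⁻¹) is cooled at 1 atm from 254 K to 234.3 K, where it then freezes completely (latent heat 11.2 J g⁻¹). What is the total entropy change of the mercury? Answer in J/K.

ΔS = -5.41 J/K

Cooling step: ΔS₁ = m c ln(T_tr/T_i) = 91.2 × 0.142 × ln(234.3/254) = -1.046 J/K.
Phase change: ΔS₂ = −mL/T_tr = −91.2 × 11.2 / 234.3 = -4.36 J/K.
ΔS_total = (-1.046) + (-4.36) = -5.41 J/K.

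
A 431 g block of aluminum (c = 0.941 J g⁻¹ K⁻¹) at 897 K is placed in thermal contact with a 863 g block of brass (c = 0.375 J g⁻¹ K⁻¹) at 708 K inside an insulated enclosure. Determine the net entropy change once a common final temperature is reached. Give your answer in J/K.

Energy balance: T_f = (m₁c₁T₁ + m₂c₂T₂)/(m₁c₁ + m₂c₂) = 813.12 K.
ΔS₁ = m₁c₁ ln(T_f/T₁) = 405.571 × ln(813.12/897) = -39.82 J/K.
ΔS₂ = m₂c₂ ln(T_f/T₂) = 323.625 × ln(813.12/708) = 44.8 J/K.
ΔS_total = -39.82 + 44.8 = 4.98 J/K.

ΔS_total = 4.98 J/K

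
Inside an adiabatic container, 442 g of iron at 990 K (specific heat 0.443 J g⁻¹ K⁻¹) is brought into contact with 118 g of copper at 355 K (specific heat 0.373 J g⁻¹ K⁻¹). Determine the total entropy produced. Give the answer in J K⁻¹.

Energy balance: T_f = (m₁c₁T₁ + m₂c₂T₂)/(m₁c₁ + m₂c₂) = 873.46 K.
ΔS₁ = m₁c₁ ln(T_f/T₁) = 195.806 × ln(873.46/990) = -24.52 J/K.
ΔS₂ = m₂c₂ ln(T_f/T₂) = 44.014 × ln(873.46/355) = 39.63 J/K.
ΔS_total = -24.52 + 39.63 = 15.1 J/K.

ΔS_total = 15.1 J/K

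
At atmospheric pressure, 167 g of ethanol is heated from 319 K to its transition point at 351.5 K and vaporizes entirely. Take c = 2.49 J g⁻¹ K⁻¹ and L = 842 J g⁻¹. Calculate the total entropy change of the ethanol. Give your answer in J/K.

Warming step: ΔS₁ = m c ln(T_tr/T_i) = 167 × 2.49 × ln(351.5/319) = 40.34 J/K.
Phase change: ΔS₂ = +mL/T_tr = 167 × 842 / 351.5 = 400 J/K.
ΔS_total = (40.34) + (400) = 440 J/K.

ΔS = 440 J/K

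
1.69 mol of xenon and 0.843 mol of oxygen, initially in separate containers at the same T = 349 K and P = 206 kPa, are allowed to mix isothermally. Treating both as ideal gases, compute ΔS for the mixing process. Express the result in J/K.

ΔS_mix = 13.4 J/K

Mole fractions: x_A = 1.69/2.53 = 0.667, x_B = 0.333.
ΔS_mix = −R(n_A ln x_A + n_B ln x_B) = −8.314 × (1.69 ln 0.667 + 0.843 ln 0.333) = 13.4 J/K.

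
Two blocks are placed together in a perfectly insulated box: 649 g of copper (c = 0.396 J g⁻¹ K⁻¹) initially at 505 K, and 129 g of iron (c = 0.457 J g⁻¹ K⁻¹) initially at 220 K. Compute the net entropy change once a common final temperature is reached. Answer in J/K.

ΔS_total = 13.8 J/K

Energy balance: T_f = (m₁c₁T₁ + m₂c₂T₂)/(m₁c₁ + m₂c₂) = 451.82 K.
ΔS₁ = m₁c₁ ln(T_f/T₁) = 257.004 × ln(451.82/505) = -28.6 J/K.
ΔS₂ = m₂c₂ ln(T_f/T₂) = 58.953 × ln(451.82/220) = 42.43 J/K.
ΔS_total = -28.6 + 42.43 = 13.8 J/K.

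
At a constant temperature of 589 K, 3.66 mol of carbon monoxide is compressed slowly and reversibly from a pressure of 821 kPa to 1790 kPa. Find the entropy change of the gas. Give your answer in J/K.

ΔS_gas = -23.7 J/K

For an isothermal ideal gas ΔS_gas = nR ln(P₁/P₂) = 3.66 × 8.314 × ln(821/1790) = -23.7 J/K.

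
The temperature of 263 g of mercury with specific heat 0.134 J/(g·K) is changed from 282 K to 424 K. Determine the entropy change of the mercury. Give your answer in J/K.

ΔS = ∫dQ_rev/T = m c ln(T₂/T₁) = 263 × 0.134 × ln(424/282) = 14.4 J/K.

ΔS = 14.4 J/K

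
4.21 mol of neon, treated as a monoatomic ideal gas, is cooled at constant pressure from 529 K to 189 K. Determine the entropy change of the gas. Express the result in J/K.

At constant pressure, ΔS = nC_p ln(T₂/T₁) with C_p = 5R/2 = 20.79 J mol⁻¹ K⁻¹.
ΔS = 4.21 × 20.79 × ln(189/529) = -90.1 J/K.

ΔS = -90.1 J/K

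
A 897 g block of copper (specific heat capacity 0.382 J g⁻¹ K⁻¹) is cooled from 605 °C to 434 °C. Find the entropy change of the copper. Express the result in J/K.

ΔS = -74.2 J/K

In kelvin: T₁ = 878.15 K, T₂ = 707.15 K. ΔS = ∫dQ_rev/T = m c ln(T₂/T₁) = 897 × 0.382 × ln(707.15/878.15) = -74.2 J/K.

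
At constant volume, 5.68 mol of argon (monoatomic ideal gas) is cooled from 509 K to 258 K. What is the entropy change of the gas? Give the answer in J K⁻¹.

ΔS = -48.1 J/K

At constant volume, ΔS = nC_V ln(T₂/T₁) with C_V = 3R/2 = 12.47 J mol⁻¹ K⁻¹.
ΔS = 5.68 × 12.47 × ln(258/509) = -48.1 J/K.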